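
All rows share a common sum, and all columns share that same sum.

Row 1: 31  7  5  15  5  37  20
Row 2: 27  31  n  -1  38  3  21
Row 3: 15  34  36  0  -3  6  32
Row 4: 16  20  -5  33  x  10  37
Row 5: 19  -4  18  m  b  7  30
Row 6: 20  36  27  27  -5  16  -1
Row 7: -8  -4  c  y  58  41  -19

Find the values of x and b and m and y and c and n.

x = 9, b = 18, m = 32, y = 14, c = 38, n = 1

Rows 1 and 3 both sum to 120, so that's the common total.
Row 2 has 27 + 31 − 1 + 38 + 3 + 21 = 119; the blank must be 120 − 119 = 1.
Column 3 has 5 + 1 + 36 − 5 + 18 + 27 = 82; the blank must be 120 − 82 = 38.
Row 4 has 16 + 20 − 5 + 33 + 10 + 37 = 111; the blank must be 120 − 111 = 9.
Column 5 has 5 + 38 − 3 + 9 − 5 + 58 = 102; the blank must be 120 − 102 = 18.
Row 5 has 19 − 4 + 18 + 18 + 7 + 30 = 88; the blank must be 120 − 88 = 32.
Row 7 has -8 − 4 + 38 + 58 + 41 − 19 = 106; the blank must be 120 − 106 = 14.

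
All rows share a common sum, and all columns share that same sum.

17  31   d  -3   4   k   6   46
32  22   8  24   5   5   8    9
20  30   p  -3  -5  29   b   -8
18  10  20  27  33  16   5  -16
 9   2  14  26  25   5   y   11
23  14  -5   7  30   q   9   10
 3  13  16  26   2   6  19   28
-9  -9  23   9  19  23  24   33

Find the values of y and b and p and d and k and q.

y = 21, b = 21, p = 29, d = 8, k = 4, q = 25

Rows 2 and 4 both sum to 113, so that's the common total.
Row 6 has 23 + 14 − 5 + 7 + 30 + 9 + 10 = 88; the blank must be 113 − 88 = 25.
Row 5 has 9 + 2 + 14 + 26 + 25 + 5 + 11 = 92; the blank must be 113 − 92 = 21.
Column 7 has 6 + 8 + 5 + 21 + 9 + 19 + 24 = 92; the blank must be 113 − 92 = 21.
Column 6 has 5 + 29 + 16 + 5 + 25 + 6 + 23 = 109; the blank must be 113 − 109 = 4.
Row 1 has 17 + 31 − 3 + 4 + 4 + 6 + 46 = 105; the blank must be 113 − 105 = 8.
Row 3 has 20 + 30 − 3 − 5 + 29 + 21 − 8 = 84; the blank must be 113 − 84 = 29.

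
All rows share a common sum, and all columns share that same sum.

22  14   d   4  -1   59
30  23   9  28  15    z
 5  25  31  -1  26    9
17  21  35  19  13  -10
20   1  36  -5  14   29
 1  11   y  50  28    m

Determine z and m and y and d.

z = -10, m = 18, y = -13, d = -3

Rows 3 and 4 both sum to 95, so that's the common total.
Row 1 has 22 + 14 + 4 − 1 + 59 = 98; the blank must be 95 − 98 = -3.
Column 3 has -3 + 9 + 31 + 35 + 36 = 108; the blank must be 95 − 108 = -13.
Row 6 has 1 + 11 − 13 + 50 + 28 = 77; the blank must be 95 − 77 = 18.
Row 2 has 30 + 23 + 9 + 28 + 15 = 105; the blank must be 95 − 105 = -10.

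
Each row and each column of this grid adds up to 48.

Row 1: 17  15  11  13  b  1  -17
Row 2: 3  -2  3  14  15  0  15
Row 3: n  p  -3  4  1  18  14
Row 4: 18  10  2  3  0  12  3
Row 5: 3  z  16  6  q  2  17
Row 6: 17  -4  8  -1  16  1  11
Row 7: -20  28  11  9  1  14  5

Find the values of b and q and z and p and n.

b = 8, q = 7, z = -3, p = 4, n = 10

Row 1 has 17 + 15 + 11 + 13 + 1 − 17 = 40; the blank must be 48 − 40 = 8.
Column 5 has 8 + 15 + 1 + 0 + 16 + 1 = 41; the blank must be 48 − 41 = 7.
Column 1 has 17 + 3 + 18 + 3 + 17 − 20 = 38; the blank must be 48 − 38 = 10.
Row 3 has 10 − 3 + 4 + 1 + 18 + 14 = 44; the blank must be 48 − 44 = 4.
Row 5 has 3 + 16 + 6 + 7 + 2 + 17 = 51; the blank must be 48 − 51 = -3.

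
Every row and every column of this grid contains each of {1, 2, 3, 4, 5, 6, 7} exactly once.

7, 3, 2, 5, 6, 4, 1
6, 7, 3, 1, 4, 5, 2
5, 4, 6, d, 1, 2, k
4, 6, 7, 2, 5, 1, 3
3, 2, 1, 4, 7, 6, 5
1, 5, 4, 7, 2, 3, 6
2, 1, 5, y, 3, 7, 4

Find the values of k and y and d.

k = 7, y = 6, d = 3

Cell (7,4): row 7 already has {1, 2, 3, 4, 5, 7} → 6.
For row 3, column 4: column 4 already has {1, 2, 4, 5, 6, 7}; that leaves 3.
Cell (3,7): row 3 already has {1, 2, 3, 4, 5, 6} → 7.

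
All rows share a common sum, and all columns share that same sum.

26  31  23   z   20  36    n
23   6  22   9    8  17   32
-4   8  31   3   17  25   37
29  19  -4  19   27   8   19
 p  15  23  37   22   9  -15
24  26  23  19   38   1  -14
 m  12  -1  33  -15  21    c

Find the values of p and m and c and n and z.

Rows 2 and 3 both sum to 117, so that's the common total.
Row 5 has 15 + 23 + 37 + 22 + 9 − 15 = 91; the blank must be 117 − 91 = 26.
Column 4 has 9 + 3 + 19 + 37 + 19 + 33 = 120; the blank must be 117 − 120 = -3.
Row 1 has 26 + 31 + 23 − 3 + 20 + 36 = 133; the blank must be 117 − 133 = -16.
Column 1 has 26 + 23 − 4 + 29 + 26 + 24 = 124; the blank must be 117 − 124 = -7.
Row 7 has -7 + 12 − 1 + 33 − 15 + 21 = 43; the blank must be 117 − 43 = 74.

p = 26, m = -7, c = 74, n = -16, z = -3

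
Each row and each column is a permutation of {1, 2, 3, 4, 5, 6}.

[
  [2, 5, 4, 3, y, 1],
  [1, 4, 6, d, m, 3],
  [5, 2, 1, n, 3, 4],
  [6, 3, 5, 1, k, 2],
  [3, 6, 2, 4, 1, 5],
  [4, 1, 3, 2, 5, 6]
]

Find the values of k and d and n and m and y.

k = 4, d = 5, n = 6, m = 2, y = 6

For row 1, column 5: row 1 already has {1, 2, 3, 4, 5}; that leaves 6.
Cell (4,5): row 4 already has {1, 2, 3, 5, 6} → 4.
For row 2, column 5: column 5 already has {1, 3, 4, 5, 6}; that leaves 2.
For row 3, column 4: row 3 already has {1, 2, 3, 4, 5}; that leaves 6.
For row 2, column 4: row 2 already has {1, 2, 3, 4, 6}; that leaves 5.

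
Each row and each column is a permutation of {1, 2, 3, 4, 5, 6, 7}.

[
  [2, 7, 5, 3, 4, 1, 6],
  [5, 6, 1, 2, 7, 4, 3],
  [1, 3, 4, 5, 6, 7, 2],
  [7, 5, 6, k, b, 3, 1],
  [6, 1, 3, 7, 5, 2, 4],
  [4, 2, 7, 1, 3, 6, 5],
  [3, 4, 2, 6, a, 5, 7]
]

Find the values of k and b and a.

k = 4, b = 2, a = 1

At (row 4, col 4): column 4 already has {1, 2, 3, 5, 6, 7}, so the value is 4.
For row 7, column 5: row 7 already has {2, 3, 4, 5, 6, 7}; that leaves 1.
At (row 4, col 5): row 4 already has {1, 3, 4, 5, 6, 7}, so the value is 2.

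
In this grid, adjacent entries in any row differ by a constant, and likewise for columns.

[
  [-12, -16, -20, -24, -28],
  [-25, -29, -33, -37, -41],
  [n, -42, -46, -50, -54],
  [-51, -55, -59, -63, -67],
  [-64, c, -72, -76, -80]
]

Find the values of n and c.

Along each row the entries change by -4 per step; down each column they change by -13.
Row 3: from -42 at column 2, stepping by -4 to column 1 gives -38.
Row 5: from -64 at column 1, stepping by -4 to column 2 gives -68.

n = -38, c = -68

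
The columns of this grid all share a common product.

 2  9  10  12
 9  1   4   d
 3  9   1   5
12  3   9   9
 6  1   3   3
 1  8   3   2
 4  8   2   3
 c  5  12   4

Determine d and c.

Columns 2 and 3 each multiply to 77760, so every column has product 77760.
Column 4: 12×5×9×3×2×3×4 = 38880, so the missing entry is 77760 ÷ 38880 = 2.
Column 1: 2×9×3×12×6×1×4 = 15552, so the missing entry is 77760 ÷ 15552 = 5.

d = 2, c = 5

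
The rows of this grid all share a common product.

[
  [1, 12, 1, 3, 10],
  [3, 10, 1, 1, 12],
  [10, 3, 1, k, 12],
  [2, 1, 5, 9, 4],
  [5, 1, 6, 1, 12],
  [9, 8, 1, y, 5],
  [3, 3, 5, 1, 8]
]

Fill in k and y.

k = 1, y = 1

Rows 2 and 5 each multiply to 360, so every row has product 360.
Row 3: 10×3×1×12 = 360, so the missing entry is 360 ÷ 360 = 1.
Row 6: 9×8×1×5 = 360, so the missing entry is 360 ÷ 360 = 1.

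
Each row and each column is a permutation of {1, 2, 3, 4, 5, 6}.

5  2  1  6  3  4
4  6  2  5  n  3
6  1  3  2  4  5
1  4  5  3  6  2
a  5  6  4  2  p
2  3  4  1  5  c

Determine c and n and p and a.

Cell (5,1): column 1 already has {1, 2, 4, 5, 6} → 3.
At (row 5, col 6): row 5 already has {2, 3, 4, 5, 6}, so the value is 1.
At (row 6, col 6): row 6 already has {1, 2, 3, 4, 5}, so the value is 6.
At (row 2, col 5): row 2 already has {2, 3, 4, 5, 6}, so the value is 1.

c = 6, n = 1, p = 1, a = 3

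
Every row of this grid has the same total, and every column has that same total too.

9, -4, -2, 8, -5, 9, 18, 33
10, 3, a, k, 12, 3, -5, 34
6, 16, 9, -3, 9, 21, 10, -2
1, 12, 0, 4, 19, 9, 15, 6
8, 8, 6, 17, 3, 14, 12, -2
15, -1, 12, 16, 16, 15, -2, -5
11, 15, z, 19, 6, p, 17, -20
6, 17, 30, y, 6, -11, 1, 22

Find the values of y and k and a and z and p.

y = -5, k = 10, a = -1, z = 12, p = 6

Rows 1 and 3 both sum to 66, so that's the common total.
Column 6 has 9 + 3 + 21 + 9 + 14 + 15 − 11 = 60; the blank must be 66 − 60 = 6.
Row 7 has 11 + 15 + 19 + 6 + 6 + 17 − 20 = 54; the blank must be 66 − 54 = 12.
Column 3 has -2 + 9 + 0 + 6 + 12 + 12 + 30 = 67; the blank must be 66 − 67 = -1.
Row 8 has 6 + 17 + 30 + 6 − 11 + 1 + 22 = 71; the blank must be 66 − 71 = -5.
Row 2 has 10 + 3 − 1 + 12 + 3 − 5 + 34 = 56; the blank must be 66 − 56 = 10.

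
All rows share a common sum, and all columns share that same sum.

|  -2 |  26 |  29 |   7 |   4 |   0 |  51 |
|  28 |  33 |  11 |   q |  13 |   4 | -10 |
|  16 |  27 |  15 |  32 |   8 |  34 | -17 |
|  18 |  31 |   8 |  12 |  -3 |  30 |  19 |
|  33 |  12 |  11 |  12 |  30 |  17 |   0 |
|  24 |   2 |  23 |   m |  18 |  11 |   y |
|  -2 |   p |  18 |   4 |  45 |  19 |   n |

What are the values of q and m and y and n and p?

q = 36, m = 12, y = 25, n = 47, p = -16

Rows 1 and 3 both sum to 115, so that's the common total.
Column 2 has 26 + 33 + 27 + 31 + 12 + 2 = 131; the blank must be 115 − 131 = -16.
Row 7 has -2 − 16 + 18 + 4 + 45 + 19 = 68; the blank must be 115 − 68 = 47.
Column 7 has 51 − 10 − 17 + 19 + 0 + 47 = 90; the blank must be 115 − 90 = 25.
Row 6 has 24 + 2 + 23 + 18 + 11 + 25 = 103; the blank must be 115 − 103 = 12.
Row 2 has 28 + 33 + 11 + 13 + 4 − 10 = 79; the blank must be 115 − 79 = 36.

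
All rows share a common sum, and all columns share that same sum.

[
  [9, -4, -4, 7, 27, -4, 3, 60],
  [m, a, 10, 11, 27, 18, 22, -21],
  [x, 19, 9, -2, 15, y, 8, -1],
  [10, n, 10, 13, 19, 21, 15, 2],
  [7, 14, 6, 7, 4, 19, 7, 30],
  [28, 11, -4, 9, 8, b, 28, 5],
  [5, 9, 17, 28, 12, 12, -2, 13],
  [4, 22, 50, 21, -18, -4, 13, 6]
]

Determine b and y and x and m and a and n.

Rows 1 and 5 both sum to 94, so that's the common total.
Row 6 has 28 + 11 − 4 + 9 + 8 + 28 + 5 = 85; the blank must be 94 − 85 = 9.
Row 4 has 10 + 10 + 13 + 19 + 21 + 15 + 2 = 90; the blank must be 94 − 90 = 4.
Column 2 has -4 + 19 + 4 + 14 + 11 + 9 + 22 = 75; the blank must be 94 − 75 = 19.
Row 2 has 19 + 10 + 11 + 27 + 18 + 22 − 21 = 86; the blank must be 94 − 86 = 8.
Column 1 has 9 + 8 + 10 + 7 + 28 + 5 + 4 = 71; the blank must be 94 − 71 = 23.
Row 3 has 23 + 19 + 9 − 2 + 15 + 8 − 1 = 71; the blank must be 94 − 71 = 23.

b = 9, y = 23, x = 23, m = 8, a = 19, n = 4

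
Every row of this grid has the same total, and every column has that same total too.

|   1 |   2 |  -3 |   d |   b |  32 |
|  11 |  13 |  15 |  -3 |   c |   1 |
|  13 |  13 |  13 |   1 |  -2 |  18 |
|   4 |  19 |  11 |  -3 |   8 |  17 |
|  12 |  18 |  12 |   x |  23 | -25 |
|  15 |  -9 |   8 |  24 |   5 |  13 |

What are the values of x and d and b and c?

x = 16, d = 21, b = 3, c = 19

Rows 3 and 4 both sum to 56, so that's the common total.
Row 2: 11 + 13 + 15 − 3 + 1 = 37, so its missing entry is 56 − 37 = 19.
Column 5: 19 − 2 + 8 + 23 + 5 = 53, so its missing entry is 56 − 53 = 3.
Row 1: 1 + 2 − 3 + 3 + 32 = 35, so its missing entry is 56 − 35 = 21.
Row 5: 12 + 18 + 12 + 23 − 25 = 40, so its missing entry is 56 − 40 = 16.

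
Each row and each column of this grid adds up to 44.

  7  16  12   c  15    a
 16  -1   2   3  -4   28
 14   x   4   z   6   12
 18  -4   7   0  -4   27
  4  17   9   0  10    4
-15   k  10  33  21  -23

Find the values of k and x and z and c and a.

k = 18, x = -2, z = 10, c = -2, a = -4

The known cells in row 6 total 26, leaving 44 − 26 = 18 for the blank.
The known cells in column 2 total 46, leaving 44 − 46 = -2 for the blank.
The known cells in row 3 total 34, leaving 44 − 34 = 10 for the blank.
The known cells in column 4 total 46, leaving 44 − 46 = -2 for the blank.
The known cells in row 1 total 48, leaving 44 − 48 = -4 for the blank.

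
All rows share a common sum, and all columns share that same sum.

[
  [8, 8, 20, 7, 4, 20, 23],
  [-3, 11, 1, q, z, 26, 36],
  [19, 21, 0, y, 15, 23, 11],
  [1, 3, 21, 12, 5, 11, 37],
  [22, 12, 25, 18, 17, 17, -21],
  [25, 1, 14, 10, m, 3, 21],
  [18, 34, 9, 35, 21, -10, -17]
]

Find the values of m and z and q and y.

Rows 1 and 4 both sum to 90, so that's the common total.
Row 3: 19 + 21 + 0 + 15 + 23 + 11 = 89, so its missing entry is 90 − 89 = 1.
Row 6: 25 + 1 + 14 + 10 + 3 + 21 = 74, so its missing entry is 90 − 74 = 16.
Column 4: 7 + 1 + 12 + 18 + 10 + 35 = 83, so its missing entry is 90 − 83 = 7.
Row 2: -3 + 11 + 1 + 7 + 26 + 36 = 78, so its missing entry is 90 − 78 = 12.

m = 16, z = 12, q = 7, y = 1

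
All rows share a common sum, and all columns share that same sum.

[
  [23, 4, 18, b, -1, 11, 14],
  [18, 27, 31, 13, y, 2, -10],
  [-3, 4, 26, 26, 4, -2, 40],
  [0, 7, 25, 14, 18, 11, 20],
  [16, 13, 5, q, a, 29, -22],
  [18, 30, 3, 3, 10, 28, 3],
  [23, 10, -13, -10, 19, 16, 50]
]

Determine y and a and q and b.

y = 14, a = 31, q = 23, b = 26

Rows 3 and 4 both sum to 95, so that's the common total.
Row 1: 23 + 4 + 18 − 1 + 11 + 14 = 69, so its missing entry is 95 − 69 = 26.
Row 2: 18 + 27 + 31 + 13 + 2 − 10 = 81, so its missing entry is 95 − 81 = 14.
Column 5: -1 + 14 + 4 + 18 + 10 + 19 = 64, so its missing entry is 95 − 64 = 31.
Row 5: 16 + 13 + 5 + 31 + 29 − 22 = 72, so its missing entry is 95 − 72 = 23.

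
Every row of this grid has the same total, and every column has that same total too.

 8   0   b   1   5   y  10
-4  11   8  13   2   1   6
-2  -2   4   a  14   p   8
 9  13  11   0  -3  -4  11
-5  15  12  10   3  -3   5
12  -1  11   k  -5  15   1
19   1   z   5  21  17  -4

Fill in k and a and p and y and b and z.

Rows 2 and 4 both sum to 37, so that's the common total.
The known cells in row 7 total 59, leaving 37 − 59 = -22 for the blank.
The known cells in column 3 total 24, leaving 37 − 24 = 13 for the blank.
The known cells in row 1 total 37, leaving 37 − 37 = 0 for the blank.
The known cells in row 6 total 33, leaving 37 − 33 = 4 for the blank.
The known cells in column 4 total 33, leaving 37 − 33 = 4 for the blank.
The known cells in row 3 total 26, leaving 37 − 26 = 11 for the blank.

k = 4, a = 4, p = 11, y = 0, b = 13, z = -22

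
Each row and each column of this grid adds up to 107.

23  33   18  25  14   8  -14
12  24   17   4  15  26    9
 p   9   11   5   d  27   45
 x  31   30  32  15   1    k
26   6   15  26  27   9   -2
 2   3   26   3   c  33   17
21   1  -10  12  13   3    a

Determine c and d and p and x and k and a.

The known cells in row 6 total 84, leaving 107 − 84 = 23 for the blank.
The known cells in column 5 total 107, leaving 107 − 107 = 0 for the blank.
The known cells in row 3 total 97, leaving 107 − 97 = 10 for the blank.
The known cells in column 1 total 94, leaving 107 − 94 = 13 for the blank.
The known cells in row 4 total 122, leaving 107 − 122 = -15 for the blank.
The known cells in row 7 total 40, leaving 107 − 40 = 67 for the blank.

c = 23, d = 0, p = 10, x = 13, k = -15, a = 67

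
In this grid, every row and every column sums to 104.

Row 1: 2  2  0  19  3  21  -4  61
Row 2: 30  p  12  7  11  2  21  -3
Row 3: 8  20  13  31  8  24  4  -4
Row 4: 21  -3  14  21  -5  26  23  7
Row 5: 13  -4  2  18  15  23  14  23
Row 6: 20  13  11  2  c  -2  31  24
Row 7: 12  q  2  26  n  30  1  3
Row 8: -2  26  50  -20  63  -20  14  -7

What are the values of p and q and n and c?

Row 2 has 30 + 12 + 7 + 11 + 2 + 21 − 3 = 80; the blank must be 104 − 80 = 24.
Column 2 has 2 + 24 + 20 − 3 − 4 + 13 + 26 = 78; the blank must be 104 − 78 = 26.
Row 6 has 20 + 13 + 11 + 2 − 2 + 31 + 24 = 99; the blank must be 104 − 99 = 5.
Row 7 has 12 + 26 + 2 + 26 + 30 + 1 + 3 = 100; the blank must be 104 − 100 = 4.

p = 24, q = 26, n = 4, c = 5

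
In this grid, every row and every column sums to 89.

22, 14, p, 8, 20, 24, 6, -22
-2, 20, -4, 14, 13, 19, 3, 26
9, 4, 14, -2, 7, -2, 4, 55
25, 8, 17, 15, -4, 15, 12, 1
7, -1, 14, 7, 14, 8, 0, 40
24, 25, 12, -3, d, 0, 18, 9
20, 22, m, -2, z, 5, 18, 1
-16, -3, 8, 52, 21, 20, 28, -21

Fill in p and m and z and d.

p = 17, m = 11, z = 14, d = 4

Row 1: 22 + 14 + 8 + 20 + 24 + 6 − 22 = 72, so its missing entry is 89 − 72 = 17.
Row 6: 24 + 25 + 12 − 3 + 0 + 18 + 9 = 85, so its missing entry is 89 − 85 = 4.
Column 3: 17 − 4 + 14 + 17 + 14 + 12 + 8 = 78, so its missing entry is 89 − 78 = 11.
Row 7: 20 + 22 + 11 − 2 + 5 + 18 + 1 = 75, so its missing entry is 89 − 75 = 14.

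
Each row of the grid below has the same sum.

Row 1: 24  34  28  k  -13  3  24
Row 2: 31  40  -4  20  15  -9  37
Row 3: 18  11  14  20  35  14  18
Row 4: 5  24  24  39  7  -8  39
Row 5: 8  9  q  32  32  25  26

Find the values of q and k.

Rows 3 and 4 both add up to 130, so every row sums to 130.
Row 5: 8 + 9 + 32 + 32 + 25 + 26 = 132, so the missing entry is 130 − 132 = -2.
Row 1: 24 + 34 + 28 − 13 + 3 + 24 = 100, so the missing entry is 130 − 100 = 30.

q = -2, k = 30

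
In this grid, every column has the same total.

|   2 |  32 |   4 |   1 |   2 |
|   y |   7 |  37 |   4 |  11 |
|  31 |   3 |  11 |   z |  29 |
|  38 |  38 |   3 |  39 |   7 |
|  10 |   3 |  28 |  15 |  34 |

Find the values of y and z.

Column 3 sums to 83 and so does column 5; that's the common total.
In column 1 the known cells total 81, leaving 83 − 81 = 2.
In column 4 the known cells total 59, leaving 83 − 59 = 24.

y = 2, z = 24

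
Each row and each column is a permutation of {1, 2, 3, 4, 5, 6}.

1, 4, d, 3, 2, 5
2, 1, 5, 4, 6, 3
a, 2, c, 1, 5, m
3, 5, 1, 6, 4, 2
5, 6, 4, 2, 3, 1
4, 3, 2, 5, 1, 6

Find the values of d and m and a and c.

d = 6, m = 4, a = 6, c = 3

Cell (1,3): row 1 already has {1, 2, 3, 4, 5} → 6.
For row 3, column 6: column 6 already has {1, 2, 3, 5, 6}; that leaves 4.
Cell (3,1): column 1 already has {1, 2, 3, 4, 5} → 6.
For row 3, column 3: row 3 already has {1, 2, 4, 5, 6}; that leaves 3.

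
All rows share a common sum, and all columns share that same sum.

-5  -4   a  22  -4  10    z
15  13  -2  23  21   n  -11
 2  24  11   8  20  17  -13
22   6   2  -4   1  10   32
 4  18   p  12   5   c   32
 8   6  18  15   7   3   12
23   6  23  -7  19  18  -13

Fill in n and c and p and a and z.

n = 10, c = 1, p = -3, a = 20, z = 30

Rows 3 and 4 both sum to 69, so that's the common total.
Row 2 has 15 + 13 − 2 + 23 + 21 − 11 = 59; the blank must be 69 − 59 = 10.
Column 7 has -11 − 13 + 32 + 32 + 12 − 13 = 39; the blank must be 69 − 39 = 30.
Row 1 has -5 − 4 + 22 − 4 + 10 + 30 = 49; the blank must be 69 − 49 = 20.
Column 3 has 20 − 2 + 11 + 2 + 18 + 23 = 72; the blank must be 69 − 72 = -3.
Row 5 has 4 + 18 − 3 + 12 + 5 + 32 = 68; the blank must be 69 − 68 = 1.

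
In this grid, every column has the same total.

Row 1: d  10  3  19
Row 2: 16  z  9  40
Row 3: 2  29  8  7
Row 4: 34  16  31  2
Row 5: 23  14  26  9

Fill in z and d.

The complete columns each total 77.
Column 2 is missing 77 − 69 = 8 (since 10 + 29 + 16 + 14 = 69).
Column 1 is missing 77 − 75 = 2 (since 16 + 2 + 34 + 23 = 75).

z = 8, d = 2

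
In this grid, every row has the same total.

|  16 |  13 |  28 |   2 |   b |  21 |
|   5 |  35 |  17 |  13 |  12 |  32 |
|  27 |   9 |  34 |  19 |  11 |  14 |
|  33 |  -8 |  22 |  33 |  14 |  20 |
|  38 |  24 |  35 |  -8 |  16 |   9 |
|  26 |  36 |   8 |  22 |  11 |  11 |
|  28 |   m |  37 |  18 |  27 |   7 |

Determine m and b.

Rows 2 and 6 both add up to 114, so every row sums to 114.
Row 7: 28 + 37 + 18 + 27 + 7 = 117, so the missing entry is 114 − 117 = -3.
Row 1: 16 + 13 + 28 + 2 + 21 = 80, so the missing entry is 114 − 80 = 34.

m = -3, b = 34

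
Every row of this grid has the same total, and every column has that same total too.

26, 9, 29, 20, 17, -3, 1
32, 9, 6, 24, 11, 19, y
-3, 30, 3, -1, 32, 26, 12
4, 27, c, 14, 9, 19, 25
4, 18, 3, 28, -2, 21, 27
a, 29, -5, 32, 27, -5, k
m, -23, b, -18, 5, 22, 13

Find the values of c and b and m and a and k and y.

c = 1, b = 62, m = 38, a = -2, k = 23, y = -2

Rows 1 and 3 both sum to 99, so that's the common total.
Row 2 has 32 + 9 + 6 + 24 + 11 + 19 = 101; the blank must be 99 − 101 = -2.
Column 7 has 1 − 2 + 12 + 25 + 27 + 13 = 76; the blank must be 99 − 76 = 23.
Row 6 has 29 − 5 + 32 + 27 − 5 + 23 = 101; the blank must be 99 − 101 = -2.
Column 1 has 26 + 32 − 3 + 4 + 4 − 2 = 61; the blank must be 99 − 61 = 38.
Row 7 has 38 − 23 − 18 + 5 + 22 + 13 = 37; the blank must be 99 − 37 = 62.
Row 4 has 4 + 27 + 14 + 9 + 19 + 25 = 98; the blank must be 99 − 98 = 1.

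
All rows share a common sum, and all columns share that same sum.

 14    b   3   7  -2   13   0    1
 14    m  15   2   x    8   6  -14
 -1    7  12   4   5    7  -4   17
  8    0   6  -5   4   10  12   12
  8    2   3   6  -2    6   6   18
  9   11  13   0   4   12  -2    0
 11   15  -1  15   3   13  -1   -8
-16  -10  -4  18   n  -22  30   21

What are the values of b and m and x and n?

Rows 3 and 4 both sum to 47, so that's the common total.
Row 1 has 14 + 3 + 7 − 2 + 13 + 0 + 1 = 36; the blank must be 47 − 36 = 11.
Row 8 has -16 − 10 − 4 + 18 − 22 + 30 + 21 = 17; the blank must be 47 − 17 = 30.
Column 2 has 11 + 7 + 0 + 2 + 11 + 15 − 10 = 36; the blank must be 47 − 36 = 11.
Row 2 has 14 + 11 + 15 + 2 + 8 + 6 − 14 = 42; the blank must be 47 − 42 = 5.

b = 11, m = 11, x = 5, n = 30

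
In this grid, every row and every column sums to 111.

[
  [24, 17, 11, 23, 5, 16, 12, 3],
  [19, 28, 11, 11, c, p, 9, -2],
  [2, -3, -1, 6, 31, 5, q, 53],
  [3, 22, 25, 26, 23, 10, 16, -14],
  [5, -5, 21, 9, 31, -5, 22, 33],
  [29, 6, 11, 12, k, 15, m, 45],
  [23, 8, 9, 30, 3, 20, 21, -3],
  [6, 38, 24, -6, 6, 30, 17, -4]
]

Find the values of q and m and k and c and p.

The known cells in column 6 total 91, leaving 111 − 91 = 20 for the blank.
The known cells in row 2 total 96, leaving 111 − 96 = 15 for the blank.
The known cells in column 5 total 114, leaving 111 − 114 = -3 for the blank.
The known cells in row 3 total 93, leaving 111 − 93 = 18 for the blank.
The known cells in row 6 total 115, leaving 111 − 115 = -4 for the blank.

q = 18, m = -4, k = -3, c = 15, p = 20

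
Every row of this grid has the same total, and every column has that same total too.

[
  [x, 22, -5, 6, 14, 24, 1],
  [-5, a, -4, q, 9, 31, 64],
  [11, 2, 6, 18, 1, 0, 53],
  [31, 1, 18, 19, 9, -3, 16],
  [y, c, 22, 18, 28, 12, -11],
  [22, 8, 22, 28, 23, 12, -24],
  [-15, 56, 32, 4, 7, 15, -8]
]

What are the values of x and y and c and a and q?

Rows 3 and 4 both sum to 91, so that's the common total.
Row 1: 22 − 5 + 6 + 14 + 24 + 1 = 62, so its missing entry is 91 − 62 = 29.
Column 1: 29 − 5 + 11 + 31 + 22 − 15 = 73, so its missing entry is 91 − 73 = 18.
Row 5: 18 + 22 + 18 + 28 + 12 − 11 = 87, so its missing entry is 91 − 87 = 4.
Column 2: 22 + 2 + 1 + 4 + 8 + 56 = 93, so its missing entry is 91 − 93 = -2.
Row 2: -5 − 2 − 4 + 9 + 31 + 64 = 93, so its missing entry is 91 − 93 = -2.

x = 29, y = 18, c = 4, a = -2, q = -2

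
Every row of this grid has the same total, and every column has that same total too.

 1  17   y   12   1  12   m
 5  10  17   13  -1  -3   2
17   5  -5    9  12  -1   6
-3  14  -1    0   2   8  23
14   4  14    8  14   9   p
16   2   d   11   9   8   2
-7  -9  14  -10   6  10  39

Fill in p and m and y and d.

Rows 2 and 3 both sum to 43, so that's the common total.
Row 6 has 16 + 2 + 11 + 9 + 8 + 2 = 48; the blank must be 43 − 48 = -5.
Column 3 has 17 − 5 − 1 + 14 − 5 + 14 = 34; the blank must be 43 − 34 = 9.
Row 5 has 14 + 4 + 14 + 8 + 14 + 9 = 63; the blank must be 43 − 63 = -20.
Row 1 has 1 + 17 + 9 + 12 + 1 + 12 = 52; the blank must be 43 − 52 = -9.

p = -20, m = -9, y = 9, d = -5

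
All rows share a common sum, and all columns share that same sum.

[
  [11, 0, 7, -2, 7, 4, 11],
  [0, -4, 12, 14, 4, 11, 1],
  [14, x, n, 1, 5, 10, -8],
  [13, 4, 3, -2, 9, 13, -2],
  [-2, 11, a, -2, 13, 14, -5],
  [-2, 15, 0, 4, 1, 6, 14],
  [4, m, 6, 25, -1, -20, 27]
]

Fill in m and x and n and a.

m = -3, x = 15, n = 1, a = 9

Rows 1 and 2 both sum to 38, so that's the common total.
Row 7 has 4 + 6 + 25 − 1 − 20 + 27 = 41; the blank must be 38 − 41 = -3.
Column 2 has 0 − 4 + 4 + 11 + 15 − 3 = 23; the blank must be 38 − 23 = 15.
Row 5 has -2 + 11 − 2 + 13 + 14 − 5 = 29; the blank must be 38 − 29 = 9.
Row 3 has 14 + 15 + 1 + 5 + 10 − 8 = 37; the blank must be 38 − 37 = 1.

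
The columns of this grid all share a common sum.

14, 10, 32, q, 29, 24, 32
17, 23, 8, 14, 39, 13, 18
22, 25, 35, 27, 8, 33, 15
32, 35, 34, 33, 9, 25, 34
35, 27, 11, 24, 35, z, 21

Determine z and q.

z = 25, q = 22

The complete columns each total 120.
Column 6 is missing 120 − 95 = 25 (since 24 + 13 + 33 + 25 = 95).
Column 4 is missing 120 − 98 = 22 (since 14 + 27 + 33 + 24 = 98).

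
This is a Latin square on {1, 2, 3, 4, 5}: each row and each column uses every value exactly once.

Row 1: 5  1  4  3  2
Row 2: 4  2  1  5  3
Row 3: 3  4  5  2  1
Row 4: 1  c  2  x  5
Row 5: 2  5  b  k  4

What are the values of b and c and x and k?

For row 4, column 2: column 2 already has {1, 2, 4, 5}; that leaves 3.
At (row 4, col 4): row 4 already has {1, 2, 3, 5}, so the value is 4.
For row 5, column 3: column 3 already has {1, 2, 4, 5}; that leaves 3.
For row 5, column 4: row 5 already has {2, 3, 4, 5}; that leaves 1.

b = 3, c = 3, x = 4, k = 1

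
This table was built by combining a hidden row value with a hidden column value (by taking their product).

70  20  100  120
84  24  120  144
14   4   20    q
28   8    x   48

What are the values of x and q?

Each row is a constant multiple of every other row — this is a multiplication table with the headers hidden.
Row 4 is 8/20 = 2/5 times row 1, so its entry in column 3 is 100 × 2/5 = 40.
Row 3 is 4/20 = 1/5 times row 1, so its entry in column 4 is 120 × 1/5 = 24.

x = 40, q = 24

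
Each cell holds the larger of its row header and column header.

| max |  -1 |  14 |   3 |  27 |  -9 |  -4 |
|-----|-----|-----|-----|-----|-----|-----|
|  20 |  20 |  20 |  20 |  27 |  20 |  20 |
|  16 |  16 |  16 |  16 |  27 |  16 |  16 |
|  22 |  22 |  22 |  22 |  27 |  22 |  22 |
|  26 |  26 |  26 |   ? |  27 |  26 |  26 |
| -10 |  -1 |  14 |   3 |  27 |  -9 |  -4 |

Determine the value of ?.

max(26, 3) = 26.

26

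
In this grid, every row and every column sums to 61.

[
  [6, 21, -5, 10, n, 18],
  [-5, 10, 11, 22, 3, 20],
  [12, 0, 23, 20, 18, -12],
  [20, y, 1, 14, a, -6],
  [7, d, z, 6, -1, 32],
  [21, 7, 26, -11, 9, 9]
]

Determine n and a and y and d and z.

Row 1: 6 + 21 − 5 + 10 + 18 = 50, so its missing entry is 61 − 50 = 11.
Column 5: 11 + 3 + 18 − 1 + 9 = 40, so its missing entry is 61 − 40 = 21.
Row 4: 20 + 1 + 14 + 21 − 6 = 50, so its missing entry is 61 − 50 = 11.
Column 3: -5 + 11 + 23 + 1 + 26 = 56, so its missing entry is 61 − 56 = 5.
Row 5: 7 + 5 + 6 − 1 + 32 = 49, so its missing entry is 61 − 49 = 12.

n = 11, a = 21, y = 11, d = 12, z = 5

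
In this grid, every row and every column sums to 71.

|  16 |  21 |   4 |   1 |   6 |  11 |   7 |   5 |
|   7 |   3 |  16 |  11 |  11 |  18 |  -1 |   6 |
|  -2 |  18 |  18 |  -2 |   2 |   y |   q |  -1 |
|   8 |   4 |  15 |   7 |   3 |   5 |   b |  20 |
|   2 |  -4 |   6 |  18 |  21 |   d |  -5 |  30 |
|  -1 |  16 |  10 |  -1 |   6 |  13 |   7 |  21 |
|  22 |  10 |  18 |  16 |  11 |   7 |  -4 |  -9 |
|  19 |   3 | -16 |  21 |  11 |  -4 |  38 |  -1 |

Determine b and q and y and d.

Row 5 has 2 − 4 + 6 + 18 + 21 − 5 + 30 = 68; the blank must be 71 − 68 = 3.
Column 6 has 11 + 18 + 5 + 3 + 13 + 7 − 4 = 53; the blank must be 71 − 53 = 18.
Row 3 has -2 + 18 + 18 − 2 + 2 + 18 − 1 = 51; the blank must be 71 − 51 = 20.
Row 4 has 8 + 4 + 15 + 7 + 3 + 5 + 20 = 62; the blank must be 71 − 62 = 9.

b = 9, q = 20, y = 18, d = 3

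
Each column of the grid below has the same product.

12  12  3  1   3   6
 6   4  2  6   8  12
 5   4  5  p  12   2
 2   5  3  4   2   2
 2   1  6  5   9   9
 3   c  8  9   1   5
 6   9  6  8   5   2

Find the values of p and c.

p = 3, c = 3

Columns 3 and 6 each multiply to 25920, so every column has product 25920.
Column 4: 1×6×4×5×9×8 = 8640, so the missing entry is 25920 ÷ 8640 = 3.
Column 2: 12×4×4×5×1×9 = 8640, so the missing entry is 25920 ÷ 8640 = 3.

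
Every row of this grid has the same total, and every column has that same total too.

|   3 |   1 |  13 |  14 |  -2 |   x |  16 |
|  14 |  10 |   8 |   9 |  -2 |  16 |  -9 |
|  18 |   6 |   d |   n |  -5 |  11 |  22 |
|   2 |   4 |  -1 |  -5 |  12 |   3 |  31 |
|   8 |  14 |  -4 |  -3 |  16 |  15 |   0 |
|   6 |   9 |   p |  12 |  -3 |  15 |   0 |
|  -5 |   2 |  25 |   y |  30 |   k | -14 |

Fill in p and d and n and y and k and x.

p = 7, d = -2, n = -4, y = 23, k = -15, x = 1

Rows 2 and 4 both sum to 46, so that's the common total.
Row 1: 3 + 1 + 13 + 14 − 2 + 16 = 45, so its missing entry is 46 − 45 = 1.
Column 6: 1 + 16 + 11 + 3 + 15 + 15 = 61, so its missing entry is 46 − 61 = -15.
Row 7: -5 + 2 + 25 + 30 − 15 − 14 = 23, so its missing entry is 46 − 23 = 23.
Column 4: 14 + 9 − 5 − 3 + 12 + 23 = 50, so its missing entry is 46 − 50 = -4.
Row 3: 18 + 6 − 4 − 5 + 11 + 22 = 48, so its missing entry is 46 − 48 = -2.
Row 6: 6 + 9 + 12 − 3 + 15 + 0 = 39, so its missing entry is 46 − 39 = 7.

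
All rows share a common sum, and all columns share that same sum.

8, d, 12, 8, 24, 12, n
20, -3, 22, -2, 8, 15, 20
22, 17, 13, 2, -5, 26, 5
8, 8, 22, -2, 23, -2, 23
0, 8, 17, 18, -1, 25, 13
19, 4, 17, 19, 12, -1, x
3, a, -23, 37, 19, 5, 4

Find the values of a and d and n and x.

a = 35, d = 11, n = 5, x = 10

Rows 2 and 3 both sum to 80, so that's the common total.
The known cells in row 7 total 45, leaving 80 − 45 = 35 for the blank.
The known cells in column 2 total 69, leaving 80 − 69 = 11 for the blank.
The known cells in row 6 total 70, leaving 80 − 70 = 10 for the blank.
The known cells in row 1 total 75, leaving 80 − 75 = 5 for the blank.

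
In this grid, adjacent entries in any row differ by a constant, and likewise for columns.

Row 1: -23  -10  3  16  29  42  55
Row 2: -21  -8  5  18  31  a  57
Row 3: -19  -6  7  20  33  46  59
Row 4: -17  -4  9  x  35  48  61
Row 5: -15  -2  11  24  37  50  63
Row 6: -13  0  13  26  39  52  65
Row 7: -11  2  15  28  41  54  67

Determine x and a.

Along each row the entries change by 13 per step; down each column they change by 2.
Row 4: from -17 at column 1, stepping by 13 to column 4 gives 22.
Row 2: from -21 at column 1, stepping by 13 to column 6 gives 44.

x = 22, a = 44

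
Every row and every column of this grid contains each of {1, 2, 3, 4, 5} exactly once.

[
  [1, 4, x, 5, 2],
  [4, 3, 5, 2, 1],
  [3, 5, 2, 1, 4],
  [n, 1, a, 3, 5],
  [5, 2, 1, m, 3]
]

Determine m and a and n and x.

m = 4, a = 4, n = 2, x = 3

At (row 1, col 3): row 1 already has {1, 2, 4, 5}, so the value is 3.
Cell (4,1): column 1 already has {1, 3, 4, 5} → 2.
At (row 4, col 3): row 4 already has {1, 2, 3, 5}, so the value is 4.
For row 5, column 4: row 5 already has {1, 2, 3, 5}; that leaves 4.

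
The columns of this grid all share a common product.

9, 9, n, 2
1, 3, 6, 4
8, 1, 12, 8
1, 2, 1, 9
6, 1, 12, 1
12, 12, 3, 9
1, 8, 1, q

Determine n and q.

n = 2, q = 1

Columns 1 and 2 each multiply to 5184, so every column has product 5184.
Column 3: 6×12×1×12×3×1 = 2592, so the missing entry is 5184 ÷ 2592 = 2.
Column 4: 2×4×8×9×1×9 = 5184, so the missing entry is 5184 ÷ 5184 = 1.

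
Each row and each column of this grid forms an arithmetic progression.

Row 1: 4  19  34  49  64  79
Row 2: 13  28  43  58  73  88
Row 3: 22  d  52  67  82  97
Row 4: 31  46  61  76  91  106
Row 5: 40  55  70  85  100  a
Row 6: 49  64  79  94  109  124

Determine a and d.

a = 115, d = 37

Along each row the entries change by 15 per step; down each column they change by 9.
Row 5: from 40 at column 1, stepping by 15 to column 6 gives 115.
Row 3: from 22 at column 1, stepping by 15 to column 2 gives 37.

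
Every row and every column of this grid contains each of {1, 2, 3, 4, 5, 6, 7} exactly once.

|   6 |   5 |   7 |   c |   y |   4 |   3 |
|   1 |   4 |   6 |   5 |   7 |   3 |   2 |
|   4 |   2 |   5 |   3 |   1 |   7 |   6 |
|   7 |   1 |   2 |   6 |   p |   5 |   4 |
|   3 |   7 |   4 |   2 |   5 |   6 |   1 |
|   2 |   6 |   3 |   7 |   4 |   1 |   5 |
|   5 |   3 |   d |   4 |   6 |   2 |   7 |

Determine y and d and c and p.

y = 2, d = 1, c = 1, p = 3

Cell (7,3): row 7 already has {2, 3, 4, 5, 6, 7} → 1.
At (row 1, col 4): column 4 already has {2, 3, 4, 5, 6, 7}, so the value is 1.
Cell (1,5): row 1 already has {1, 3, 4, 5, 6, 7} → 2.
At (row 4, col 5): row 4 already has {1, 2, 4, 5, 6, 7}, so the value is 3.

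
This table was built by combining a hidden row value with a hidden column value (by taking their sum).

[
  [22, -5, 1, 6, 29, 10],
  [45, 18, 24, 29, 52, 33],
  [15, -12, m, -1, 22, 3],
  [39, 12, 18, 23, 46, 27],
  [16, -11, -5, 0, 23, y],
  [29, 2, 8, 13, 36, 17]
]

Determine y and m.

y = 4, m = -6

The difference between any two rows is the same in every column — this is an addition table with the headers hidden.
Row 5 minus row 1 is 0 − 6 = -6, so its entry in column 6 is 10 + (-6) = 4.
Row 3 minus row 1 is -1 − 6 = -7, so its entry in column 3 is 1 + (-7) = -6.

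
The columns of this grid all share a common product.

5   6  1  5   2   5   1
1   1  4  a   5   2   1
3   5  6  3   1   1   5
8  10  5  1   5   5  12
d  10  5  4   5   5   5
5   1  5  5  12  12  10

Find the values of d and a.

d = 5, a = 10

Columns 2 and 7 each multiply to 3000, so every column has product 3000.
Column 1: 5×1×3×8×5 = 600, so the missing entry is 3000 ÷ 600 = 5.
Column 4: 5×3×1×4×5 = 300, so the missing entry is 3000 ÷ 300 = 10.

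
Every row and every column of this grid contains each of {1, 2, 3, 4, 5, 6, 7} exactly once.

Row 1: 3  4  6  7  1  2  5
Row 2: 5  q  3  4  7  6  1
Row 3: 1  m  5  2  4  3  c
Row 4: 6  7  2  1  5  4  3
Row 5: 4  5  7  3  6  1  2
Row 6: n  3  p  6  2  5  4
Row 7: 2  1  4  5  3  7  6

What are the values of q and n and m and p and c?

For row 2, column 2: row 2 already has {1, 3, 4, 5, 6, 7}; that leaves 2.
Cell (3,2): column 2 already has {1, 2, 3, 4, 5, 7} → 6.
For row 6, column 1: column 1 already has {1, 2, 3, 4, 5, 6}; that leaves 7.
Cell (3,7): row 3 already has {1, 2, 3, 4, 5, 6} → 7.
Cell (6,3): row 6 already has {2, 3, 4, 5, 6, 7} → 1.

q = 2, n = 7, m = 6, p = 1, c = 7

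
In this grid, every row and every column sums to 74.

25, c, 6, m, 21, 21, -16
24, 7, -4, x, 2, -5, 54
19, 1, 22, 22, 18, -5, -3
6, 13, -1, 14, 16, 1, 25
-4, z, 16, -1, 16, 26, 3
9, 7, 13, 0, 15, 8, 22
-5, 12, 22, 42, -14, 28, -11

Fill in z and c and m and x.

The known cells in row 2 total 78, leaving 74 − 78 = -4 for the blank.
The known cells in column 4 total 73, leaving 74 − 73 = 1 for the blank.
The known cells in row 1 total 58, leaving 74 − 58 = 16 for the blank.
The known cells in row 5 total 56, leaving 74 − 56 = 18 for the blank.

z = 18, c = 16, m = 1, x = -4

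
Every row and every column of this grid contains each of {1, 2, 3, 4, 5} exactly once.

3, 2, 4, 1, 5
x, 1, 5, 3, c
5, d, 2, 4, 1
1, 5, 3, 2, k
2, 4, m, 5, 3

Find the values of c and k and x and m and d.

c = 2, k = 4, x = 4, m = 1, d = 3

For row 3, column 2: row 3 already has {1, 2, 4, 5}; that leaves 3.
At (row 4, col 5): row 4 already has {1, 2, 3, 5}, so the value is 4.
At (row 5, col 3): row 5 already has {2, 3, 4, 5}, so the value is 1.
At (row 2, col 5): column 5 already has {1, 3, 4, 5}, so the value is 2.
Cell (2,1): row 2 already has {1, 2, 3, 5} → 4.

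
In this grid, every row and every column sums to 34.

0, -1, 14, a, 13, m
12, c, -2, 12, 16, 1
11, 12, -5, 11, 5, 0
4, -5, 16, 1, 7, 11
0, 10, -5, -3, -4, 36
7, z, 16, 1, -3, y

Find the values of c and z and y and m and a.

Row 2 has 12 − 2 + 12 + 16 + 1 = 39; the blank must be 34 − 39 = -5.
Column 4 has 12 + 11 + 1 − 3 + 1 = 22; the blank must be 34 − 22 = 12.
Column 2 has -1 − 5 + 12 − 5 + 10 = 11; the blank must be 34 − 11 = 23.
Row 6 has 7 + 23 + 16 + 1 − 3 = 44; the blank must be 34 − 44 = -10.
Row 1 has 0 − 1 + 14 + 12 + 13 = 38; the blank must be 34 − 38 = -4.

c = -5, z = 23, y = -10, m = -4, a = 12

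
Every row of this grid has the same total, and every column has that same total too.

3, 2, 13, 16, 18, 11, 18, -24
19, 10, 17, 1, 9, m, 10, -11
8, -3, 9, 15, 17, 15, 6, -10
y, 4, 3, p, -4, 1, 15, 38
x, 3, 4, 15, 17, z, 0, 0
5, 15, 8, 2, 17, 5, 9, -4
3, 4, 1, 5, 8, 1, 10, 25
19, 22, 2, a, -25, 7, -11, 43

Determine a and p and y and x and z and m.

a = 0, p = 3, y = -3, x = 3, z = 15, m = 2

Rows 1 and 3 both sum to 57, so that's the common total.
Row 2 has 19 + 10 + 17 + 1 + 9 + 10 − 11 = 55; the blank must be 57 − 55 = 2.
Row 8 has 19 + 22 + 2 − 25 + 7 − 11 + 43 = 57; the blank must be 57 − 57 = 0.
Column 6 has 11 + 2 + 15 + 1 + 5 + 1 + 7 = 42; the blank must be 57 − 42 = 15.
Row 5 has 3 + 4 + 15 + 17 + 15 + 0 + 0 = 54; the blank must be 57 − 54 = 3.
Column 1 has 3 + 19 + 8 + 3 + 5 + 3 + 19 = 60; the blank must be 57 − 60 = -3.
Row 4 has -3 + 4 + 3 − 4 + 1 + 15 + 38 = 54; the blank must be 57 − 54 = 3.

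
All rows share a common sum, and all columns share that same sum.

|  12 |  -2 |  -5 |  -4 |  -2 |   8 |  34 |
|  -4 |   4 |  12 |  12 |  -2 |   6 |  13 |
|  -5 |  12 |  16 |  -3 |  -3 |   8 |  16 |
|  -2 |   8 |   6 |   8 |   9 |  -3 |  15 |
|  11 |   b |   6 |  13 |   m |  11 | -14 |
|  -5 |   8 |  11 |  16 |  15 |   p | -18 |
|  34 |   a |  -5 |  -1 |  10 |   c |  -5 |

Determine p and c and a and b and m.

p = 14, c = -3, a = 11, b = 0, m = 14

Rows 1 and 2 both sum to 41, so that's the common total.
Column 5: -2 − 2 − 3 + 9 + 15 + 10 = 27, so its missing entry is 41 − 27 = 14.
Row 6: -5 + 8 + 11 + 16 + 15 − 18 = 27, so its missing entry is 41 − 27 = 14.
Column 6: 8 + 6 + 8 − 3 + 11 + 14 = 44, so its missing entry is 41 − 44 = -3.
Row 7: 34 − 5 − 1 + 10 − 3 − 5 = 30, so its missing entry is 41 − 30 = 11.
Row 5: 11 + 6 + 13 + 14 + 11 − 14 = 41, so its missing entry is 41 − 41 = 0.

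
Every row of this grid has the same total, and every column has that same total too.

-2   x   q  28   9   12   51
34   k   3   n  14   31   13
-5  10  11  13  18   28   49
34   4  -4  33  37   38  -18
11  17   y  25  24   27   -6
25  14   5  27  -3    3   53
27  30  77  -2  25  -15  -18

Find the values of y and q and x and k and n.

Rows 3 and 4 both sum to 124, so that's the common total.
The known cells in row 5 total 98, leaving 124 − 98 = 26 for the blank.
The known cells in column 3 total 118, leaving 124 − 118 = 6 for the blank.
The known cells in row 1 total 104, leaving 124 − 104 = 20 for the blank.
The known cells in column 2 total 95, leaving 124 − 95 = 29 for the blank.
The known cells in row 2 total 124, leaving 124 − 124 = 0 for the blank.

y = 26, q = 6, x = 20, k = 29, n = 0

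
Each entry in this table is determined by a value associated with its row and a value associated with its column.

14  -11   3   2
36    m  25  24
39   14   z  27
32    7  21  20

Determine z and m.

The difference between any two rows is the same in every column — this is an addition table with the headers hidden.
Row 3 minus row 1 is 27 − 2 = 25, so its entry in column 3 is 3 + 25 = 28.
Row 2 minus row 1 is 24 − 2 = 22, so its entry in column 2 is -11 + 22 = 11.

z = 28, m = 11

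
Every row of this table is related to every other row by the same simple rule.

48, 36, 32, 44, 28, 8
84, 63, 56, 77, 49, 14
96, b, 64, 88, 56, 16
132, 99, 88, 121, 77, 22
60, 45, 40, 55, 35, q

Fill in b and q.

Each row is a constant multiple of every other row — this is a multiplication table with the headers hidden.
Row 3 is 88/44 = 2/1 times row 1, so its entry in column 2 is 36 × 2/1 = 72.
Row 5 is 55/44 = 5/4 times row 1, so its entry in column 6 is 8 × 5/4 = 10.

b = 72, q = 10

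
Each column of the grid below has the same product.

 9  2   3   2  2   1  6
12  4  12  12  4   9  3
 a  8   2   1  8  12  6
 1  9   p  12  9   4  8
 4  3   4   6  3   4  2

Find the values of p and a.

p = 6, a = 4

Columns 4 and 6 each multiply to 1728, so every column has product 1728.
Column 3: 3×12×2×4 = 288, so the missing entry is 1728 ÷ 288 = 6.
Column 1: 9×12×1×4 = 432, so the missing entry is 1728 ÷ 432 = 4.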